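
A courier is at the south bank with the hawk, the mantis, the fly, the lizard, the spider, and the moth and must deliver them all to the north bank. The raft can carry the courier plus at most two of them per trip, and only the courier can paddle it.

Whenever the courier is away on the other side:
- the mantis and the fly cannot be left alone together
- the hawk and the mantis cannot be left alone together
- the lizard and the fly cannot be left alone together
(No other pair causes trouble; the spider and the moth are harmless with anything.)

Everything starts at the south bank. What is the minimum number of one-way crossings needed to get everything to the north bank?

Counting alone: the courier can take at most 2 across per trip to the north bank, so moving all 6 needs at least 3 loaded trips out, with a return between consecutive ones — at least 5 crossings.
The plan below uses exactly 5 crossings, so it is optimal:
1. Courier goes to the north bank with the fly and the hawk.
2. Courier goes back to the south bank alone.
3. Courier goes to the north bank with the moth and the spider.
4. Courier goes back to the south bank alone.
5. Courier goes to the north bank with the lizard and the mantis.

5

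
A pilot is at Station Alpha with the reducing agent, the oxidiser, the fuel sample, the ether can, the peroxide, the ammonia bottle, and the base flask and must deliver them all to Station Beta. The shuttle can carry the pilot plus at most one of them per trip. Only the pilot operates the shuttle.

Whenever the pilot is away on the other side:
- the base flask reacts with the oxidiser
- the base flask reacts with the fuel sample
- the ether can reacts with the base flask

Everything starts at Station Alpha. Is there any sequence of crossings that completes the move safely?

No

Following every safe sequence of crossings from the start, the most of the 7 that can be at Station Beta as the shuttle arrives there on crossings 1, 3, 5, 7, 9 is 1, 2, 3, 4, 5 respectively; the best ever achieved is 5 of 7.
From crossing 11 on, no configuration arises that was not already reachable earlier: only 72 distinct safe configurations (who is on which side, and where the shuttle is) can ever be reached, none of them has everyone across, and every continuation just revisits them. So no valid plan exists.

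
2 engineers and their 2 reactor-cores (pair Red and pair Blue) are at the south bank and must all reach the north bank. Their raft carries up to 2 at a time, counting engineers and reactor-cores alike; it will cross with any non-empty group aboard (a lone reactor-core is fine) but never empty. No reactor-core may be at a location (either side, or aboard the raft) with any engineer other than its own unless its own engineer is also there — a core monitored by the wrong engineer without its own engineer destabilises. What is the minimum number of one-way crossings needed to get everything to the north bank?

Counting alone: each trip to the north bank takes at most 2 across and each return brings at least 1 back, so after t trips out (and t−1 returns) at most 2t − (t−1) of the 4 are across; that first reaches 4 at t = 3, so at least 5 crossings are needed.
The plan below uses exactly 5 crossings, so it is optimal:
1. engineer Red and reactor-core Red cross → the north bank.
2. engineer Red crosses ← the south bank.
3. engineer Blue and engineer Red cross → the north bank.
4. engineer Blue crosses ← the south bank.
5. engineer Blue and reactor-core Blue cross → the north bank.

5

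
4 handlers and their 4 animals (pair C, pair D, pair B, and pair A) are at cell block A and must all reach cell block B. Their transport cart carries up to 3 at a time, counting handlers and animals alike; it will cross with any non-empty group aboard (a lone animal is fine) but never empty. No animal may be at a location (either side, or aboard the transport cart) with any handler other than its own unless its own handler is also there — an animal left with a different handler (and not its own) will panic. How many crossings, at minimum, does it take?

9

Counting alone: each trip to cell block B takes at most 3 across and each return brings at least 1 back, so after t trips out (and t−1 returns) at most 3t − (t−1) of the 8 are across; that first reaches 8 at t = 4, so at least 7 crossings are needed.
The safety rule pushes this higher. Following every safe sequence of crossings, the most of the 8 that can be at cell block B as the transport cart arrives there on crossing 7 is 7 — never all 8.
So no plan with fewer than 9 crossings exists, and this one achieves 9:
1. animal C and handler C cross → cell block B.
2. handler C crosses ← cell block A.
3. animal D, handler C, and handler D cross → cell block B.
4. animal C and handler C cross ← cell block A.
5. handler A, handler B, and handler C cross → cell block B.
6. animal D crosses ← cell block A.
7. animal C and animal D cross → cell block B.
8. animal C crosses ← cell block A.
9. animal A, animal B, and animal C cross → cell block B.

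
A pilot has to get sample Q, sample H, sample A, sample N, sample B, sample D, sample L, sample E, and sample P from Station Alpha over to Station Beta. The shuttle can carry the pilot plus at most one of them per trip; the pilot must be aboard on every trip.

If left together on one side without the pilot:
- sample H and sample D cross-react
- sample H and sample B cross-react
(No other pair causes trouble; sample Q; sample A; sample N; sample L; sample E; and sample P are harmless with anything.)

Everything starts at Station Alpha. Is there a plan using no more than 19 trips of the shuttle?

Yes — this plan uses 19 crossings (≤ 19):
1. Pilot goes to Station Beta with sample H.
2. Pilot goes back to Station Alpha alone.
3. Pilot goes to Station Beta with sample Q.
4. Pilot goes back to Station Alpha alone.
5. Pilot goes to Station Beta with sample A.
6. Pilot goes back to Station Alpha alone.
7. Pilot goes to Station Beta with sample N.
8. Pilot goes back to Station Alpha alone.
9. Pilot goes to Station Beta with sample B.
10. Pilot goes back to Station Alpha with sample H.
11. Pilot goes to Station Beta with sample D.
12. Pilot goes back to Station Alpha alone.
13. Pilot goes to Station Beta with sample L.
14. Pilot goes back to Station Alpha alone.
15. Pilot goes to Station Beta with sample E.
16. Pilot goes back to Station Alpha alone.
17. Pilot goes to Station Beta with sample P.
18. Pilot goes back to Station Alpha alone.
19. Pilot goes to Station Beta with sample H.

Yes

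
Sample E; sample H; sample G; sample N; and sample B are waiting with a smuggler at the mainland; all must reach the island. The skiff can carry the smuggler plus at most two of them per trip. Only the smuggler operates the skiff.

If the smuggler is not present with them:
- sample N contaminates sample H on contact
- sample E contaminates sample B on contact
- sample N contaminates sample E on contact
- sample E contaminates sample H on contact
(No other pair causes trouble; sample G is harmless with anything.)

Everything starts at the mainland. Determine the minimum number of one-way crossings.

7

Counting alone: the smuggler can take at most 2 across per trip to the island, so moving all 5 needs at least 3 loaded trips out, with a return between consecutive ones — at least 5 crossings.
The safety rule pushes this higher. Following every safe sequence of crossings, the most of the 5 that can be at the island as the skiff arrives there on crossing 5 is 4 — never all 5.
So no plan with fewer than 7 crossings exists, and this one achieves 7:
1. Smuggler goes to the island with sample E and sample H.
2. Smuggler goes back to the mainland with sample E.
3. Smuggler goes to the island with sample E and sample G.
4. Smuggler goes back to the mainland with sample E.
5. Smuggler goes to the island with sample B and sample E.
6. Smuggler goes back to the mainland with sample E.
7. Smuggler goes to the island with sample E and sample N.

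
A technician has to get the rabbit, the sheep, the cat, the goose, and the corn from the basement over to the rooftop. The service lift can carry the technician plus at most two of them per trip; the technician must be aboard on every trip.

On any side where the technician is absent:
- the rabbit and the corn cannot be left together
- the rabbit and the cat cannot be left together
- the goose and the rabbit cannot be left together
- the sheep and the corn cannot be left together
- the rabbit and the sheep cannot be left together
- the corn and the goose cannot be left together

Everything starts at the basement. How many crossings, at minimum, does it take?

7

Counting alone: the technician can take at most 2 across per trip to the rooftop, so moving all 5 needs at least 3 loaded trips out, with a return between consecutive ones — at least 5 crossings.
The safety rule pushes this higher. Following every safe sequence of crossings, the most of the 5 that can be at the rooftop as the service lift arrives there on crossing 5 is 4 — never all 5.
So no plan with fewer than 7 crossings exists, and this one achieves 7:
1. Technician goes to the rooftop with the corn and the rabbit.
2. Technician goes back to the basement with the rabbit.
3. Technician goes to the rooftop with the cat and the rabbit.
4. Technician goes back to the basement with the rabbit.
5. Technician goes to the rooftop with the goose and the sheep.
6. Technician goes back to the basement with the corn.
7. Technician goes to the rooftop with the corn and the rabbit.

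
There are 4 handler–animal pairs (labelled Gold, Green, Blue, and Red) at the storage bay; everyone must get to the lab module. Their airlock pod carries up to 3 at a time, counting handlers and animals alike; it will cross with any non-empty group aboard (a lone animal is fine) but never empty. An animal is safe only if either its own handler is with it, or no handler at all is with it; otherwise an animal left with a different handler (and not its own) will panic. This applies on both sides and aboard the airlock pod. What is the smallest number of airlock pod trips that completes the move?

Counting alone: each trip to the lab module takes at most 3 across and each return brings at least 1 back, so after t trips out (and t−1 returns) at most 3t − (t−1) of the 8 are across; that first reaches 8 at t = 4, so at least 7 crossings are needed.
The safety rule pushes this higher. Following every safe sequence of crossings, the most of the 8 that can be at the lab module as the airlock pod arrives there on crossing 7 is 7 — never all 8.
So no plan with fewer than 9 crossings exists, and this one achieves 9:
1. animal Gold and handler Gold cross → the lab module.
2. handler Gold crosses ← the storage bay.
3. animal Green, handler Gold, and handler Green cross → the lab module.
4. animal Gold and handler Gold cross ← the storage bay.
5. handler Blue, handler Gold, and handler Red cross → the lab module.
6. animal Green crosses ← the storage bay.
7. animal Gold and animal Green cross → the lab module.
8. animal Gold crosses ← the storage bay.
9. animal Blue, animal Gold, and animal Red cross → the lab module.

9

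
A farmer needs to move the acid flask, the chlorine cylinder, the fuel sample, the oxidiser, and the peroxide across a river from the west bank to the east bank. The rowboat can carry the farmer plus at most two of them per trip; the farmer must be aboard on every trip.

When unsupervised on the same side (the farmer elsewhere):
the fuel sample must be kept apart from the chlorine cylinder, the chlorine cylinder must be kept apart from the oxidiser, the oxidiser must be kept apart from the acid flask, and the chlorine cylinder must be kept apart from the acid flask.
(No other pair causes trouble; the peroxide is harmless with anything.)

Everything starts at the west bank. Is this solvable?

Yes

1. Farmer goes to the east bank with the acid flask and the chlorine cylinder.  [the west bank: the fuel sample, the oxidiser, the peroxide | the east bank: the acid flask, the chlorine cylinder]
2. Farmer goes back to the west bank with the acid flask.  [the west bank: the acid flask, the fuel sample, the oxidiser, the peroxide | the east bank: the chlorine cylinder]
3. Farmer goes to the east bank with the acid flask and the fuel sample.  [the west bank: the oxidiser, the peroxide | the east bank: the acid flask, the chlorine cylinder, the fuel sample]
4. Farmer goes back to the west bank with the chlorine cylinder.  [the west bank: the chlorine cylinder, the oxidiser, the peroxide | the east bank: the acid flask, the fuel sample]
5. Farmer goes to the east bank with the chlorine cylinder and the peroxide.  [the west bank: the oxidiser | the east bank: the acid flask, the chlorine cylinder, the fuel sample, the peroxide]
6. Farmer goes back to the west bank with the chlorine cylinder.  [the west bank: the chlorine cylinder, the oxidiser | the east bank: the acid flask, the fuel sample, the peroxide]
7. Farmer goes to the east bank with the chlorine cylinder and the oxidiser.  [the west bank: — | the east bank: the acid flask, the chlorine cylinder, the fuel sample, the oxidiser, the peroxide]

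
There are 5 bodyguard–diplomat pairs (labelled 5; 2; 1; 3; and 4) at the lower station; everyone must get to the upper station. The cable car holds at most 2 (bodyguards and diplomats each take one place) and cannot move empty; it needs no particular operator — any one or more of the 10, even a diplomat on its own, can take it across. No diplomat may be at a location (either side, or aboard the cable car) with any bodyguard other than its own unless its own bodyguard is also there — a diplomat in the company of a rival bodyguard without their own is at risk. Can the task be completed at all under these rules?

Following every safe sequence of crossings from the start, the most of the 10 that can be at the upper station as the cable car arrives there on crossings 1, 3, 5, 7 is 2, 3, 4, 5 respectively; the best ever achieved is 5 of 10.
From crossing 9 on, no configuration arises that was not already reachable earlier: only 82 distinct safe configurations (who is on which side, and where the cable car is) can ever be reached, none of them has everyone across, and every continuation just revisits them. So no valid plan exists.

No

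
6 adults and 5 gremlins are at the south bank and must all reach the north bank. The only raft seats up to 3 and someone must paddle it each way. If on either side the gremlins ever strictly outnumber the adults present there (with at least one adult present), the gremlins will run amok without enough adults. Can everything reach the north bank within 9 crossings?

Yes — this plan uses 9 crossings (≤ 9):
1. 3 gremlins → the north bank.  (the south bank: 6A 2G; the north bank: 0A 3G)
2. 1 gremlin ← the south bank.  (the south bank: 6A 3G; the north bank: 0A 2G)
3. 3 adults → the north bank.  (the south bank: 3A 3G; the north bank: 3A 2G)
4. 1 adult ← the south bank.  (the south bank: 4A 3G; the north bank: 2A 2G)
5. 2 adults and 1 gremlin → the north bank.  (the south bank: 2A 2G; the north bank: 4A 3G)
6. 1 adult ← the south bank.  (the south bank: 3A 2G; the north bank: 3A 3G)
7. 2 adults and 1 gremlin → the north bank.  (the south bank: 1A 1G; the north bank: 5A 4G)
8. 1 adult ← the south bank.  (the south bank: 2A 1G; the north bank: 4A 4G)
9. 2 adults and 1 gremlin → the north bank.  (the south bank: 0A 0G; the north bank: 6A 5G)

Yes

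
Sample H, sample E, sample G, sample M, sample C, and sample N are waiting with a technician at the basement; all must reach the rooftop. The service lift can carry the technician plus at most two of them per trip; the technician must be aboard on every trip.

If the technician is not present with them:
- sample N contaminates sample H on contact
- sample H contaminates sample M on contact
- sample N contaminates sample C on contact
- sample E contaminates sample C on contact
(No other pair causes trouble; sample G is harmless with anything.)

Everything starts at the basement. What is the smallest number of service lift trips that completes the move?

7

Counting alone: the technician can take at most 2 across per trip to the rooftop, so moving all 6 needs at least 3 loaded trips out, with a return between consecutive ones — at least 5 crossings.
The safety rule pushes this higher. Following every safe sequence of crossings, the most of the 6 that can be at the rooftop as the service lift arrives there on crossing 5 is 5 — never all 6.
So no plan with fewer than 7 crossings exists, and this one achieves 7:
1. Technician goes to the rooftop with sample C and sample H.
2. Technician goes back to the basement alone.
3. Technician goes to the rooftop with sample E and sample G.
4. Technician goes back to the basement with sample C.
5. Technician goes to the rooftop with sample M and sample N.
6. Technician goes back to the basement with sample H.
7. Technician goes to the rooftop with sample C and sample H.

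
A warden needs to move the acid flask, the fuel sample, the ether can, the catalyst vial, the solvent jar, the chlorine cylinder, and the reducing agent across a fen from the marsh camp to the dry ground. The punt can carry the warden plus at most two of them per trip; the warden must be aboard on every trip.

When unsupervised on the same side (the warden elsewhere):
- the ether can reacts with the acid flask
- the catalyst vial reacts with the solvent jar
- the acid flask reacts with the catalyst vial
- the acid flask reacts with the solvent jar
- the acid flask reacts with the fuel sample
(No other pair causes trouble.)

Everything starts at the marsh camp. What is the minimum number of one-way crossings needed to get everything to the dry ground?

Counting alone: the warden can take at most 2 across per trip to the dry ground, so moving all 7 needs at least 4 loaded trips out, with a return between consecutive ones — at least 7 crossings.
The safety rule pushes this higher. Following every safe sequence of crossings, the most of the 7 that can be at the dry ground as the punt arrives there on crossings 7, 9 is 5, 6 respectively — never all 7.
So no plan with fewer than 11 crossings exists, and this one achieves 11:
1. Warden goes to the dry ground with the acid flask and the catalyst vial.  [the marsh camp: the chlorine cylinder, the ether can, the fuel sample, the reducing agent, the solvent jar | the dry ground: the acid flask, the catalyst vial]
2. Warden goes back to the marsh camp with the acid flask.  [the marsh camp: the acid flask, the chlorine cylinder, the ether can, the fuel sample, the reducing agent, the solvent jar | the dry ground: the catalyst vial]
3. Warden goes to the dry ground with the acid flask and the fuel sample.  [the marsh camp: the chlorine cylinder, the ether can, the reducing agent, the solvent jar | the dry ground: the acid flask, the catalyst vial, the fuel sample]
4. Warden goes back to the marsh camp with the acid flask.  [the marsh camp: the acid flask, the chlorine cylinder, the ether can, the reducing agent, the solvent jar | the dry ground: the catalyst vial, the fuel sample]
5. Warden goes to the dry ground with the acid flask and the ether can.  [the marsh camp: the chlorine cylinder, the reducing agent, the solvent jar | the dry ground: the acid flask, the catalyst vial, the ether can, the fuel sample]
6. Warden goes back to the marsh camp with the acid flask.  [the marsh camp: the acid flask, the chlorine cylinder, the reducing agent, the solvent jar | the dry ground: the catalyst vial, the ether can, the fuel sample]
7. Warden goes to the dry ground with the acid flask and the chlorine cylinder.  [the marsh camp: the reducing agent, the solvent jar | the dry ground: the acid flask, the catalyst vial, the chlorine cylinder, the ether can, the fuel sample]
8. Warden goes back to the marsh camp with the acid flask.  [the marsh camp: the acid flask, the reducing agent, the solvent jar | the dry ground: the catalyst vial, the chlorine cylinder, the ether can, the fuel sample]
9. Warden goes to the dry ground with the acid flask and the reducing agent.  [the marsh camp: the solvent jar | the dry ground: the acid flask, the catalyst vial, the chlorine cylinder, the ether can, the fuel sample, the reducing agent]
10. Warden goes back to the marsh camp with the acid flask.  [the marsh camp: the acid flask, the solvent jar | the dry ground: the catalyst vial, the chlorine cylinder, the ether can, the fuel sample, the reducing agent]
11. Warden goes to the dry ground with the acid flask and the solvent jar.  [the marsh camp: — | the dry ground: the acid flask, the catalyst vial, the chlorine cylinder, the ether can, the fuel sample, the reducing agent, the solvent jar]

11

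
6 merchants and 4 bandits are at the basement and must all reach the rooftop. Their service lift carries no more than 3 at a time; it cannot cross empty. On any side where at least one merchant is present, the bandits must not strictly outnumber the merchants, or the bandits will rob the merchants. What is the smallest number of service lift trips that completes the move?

Counting alone: each trip to the rooftop takes at most 3 across and each return brings at least 1 back, so after t trips out (and t−1 returns) at most 3t − (t−1) of the 10 are across; that first reaches 10 at t = 5, so at least 9 crossings are needed.
The plan below uses exactly 9 crossings, so it is optimal:
1. 2 bandits → the rooftop.  (the basement: 6M 2B; the rooftop: 0M 2B)
2. 1 bandit ← the basement.  (the basement: 6M 3B; the rooftop: 0M 1B)
3. 3 bandits → the rooftop.  (the basement: 6M 0B; the rooftop: 0M 4B)
4. 1 bandit ← the basement.  (the basement: 6M 1B; the rooftop: 0M 3B)
5. 3 merchants → the rooftop.  (the basement: 3M 1B; the rooftop: 3M 3B)
6. 1 bandit ← the basement.  (the basement: 3M 2B; the rooftop: 3M 2B)
7. 1 merchant and 2 bandits → the rooftop.  (the basement: 2M 0B; the rooftop: 4M 4B)
8. 1 bandit ← the basement.  (the basement: 2M 1B; the rooftop: 4M 3B)
9. 2 merchants and 1 bandit → the rooftop.  (the basement: 0M 0B; the rooftop: 6M 4B)

9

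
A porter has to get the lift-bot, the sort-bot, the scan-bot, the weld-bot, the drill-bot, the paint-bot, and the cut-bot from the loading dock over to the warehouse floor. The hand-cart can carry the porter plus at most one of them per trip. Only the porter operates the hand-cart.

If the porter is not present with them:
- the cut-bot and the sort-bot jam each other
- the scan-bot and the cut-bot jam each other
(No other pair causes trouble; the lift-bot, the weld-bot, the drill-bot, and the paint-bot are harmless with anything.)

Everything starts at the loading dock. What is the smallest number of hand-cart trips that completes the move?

15

Counting alone: the porter can take at most 1 across per trip to the warehouse floor, so moving all 7 needs at least 7 loaded trips out, with a return between consecutive ones — at least 13 crossings.
The safety rule pushes this higher. Following every safe sequence of crossings, the most of the 7 that can be at the warehouse floor as the hand-cart arrives there on crossing 13 is 6 — never all 7.
So no plan with fewer than 15 crossings exists, and this one achieves 15:
1. Porter goes to the warehouse floor with the cut-bot.
2. Porter goes back to the loading dock alone.
3. Porter goes to the warehouse floor with the lift-bot.
4. Porter goes back to the loading dock alone.
5. Porter goes to the warehouse floor with the sort-bot.
6. Porter goes back to the loading dock with the cut-bot.
7. Porter goes to the warehouse floor with the scan-bot.
8. Porter goes back to the loading dock alone.
9. Porter goes to the warehouse floor with the weld-bot.
10. Porter goes back to the loading dock alone.
11. Porter goes to the warehouse floor with the drill-bot.
12. Porter goes back to the loading dock alone.
13. Porter goes to the warehouse floor with the paint-bot.
14. Porter goes back to the loading dock alone.
15. Porter goes to the warehouse floor with the cut-bot.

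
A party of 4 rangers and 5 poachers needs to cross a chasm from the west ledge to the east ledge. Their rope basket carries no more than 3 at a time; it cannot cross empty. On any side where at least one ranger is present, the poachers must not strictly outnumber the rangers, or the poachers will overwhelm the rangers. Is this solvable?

The poachers already outnumber the rangers at the west ledge before anyone moves, so the starting position itself is disallowed.

No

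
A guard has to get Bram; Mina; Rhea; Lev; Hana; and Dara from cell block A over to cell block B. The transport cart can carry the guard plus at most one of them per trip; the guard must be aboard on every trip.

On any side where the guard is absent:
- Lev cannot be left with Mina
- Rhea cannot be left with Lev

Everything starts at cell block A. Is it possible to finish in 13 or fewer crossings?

Yes — this plan uses 13 crossings (≤ 13):
1. Guard goes to cell block B with Lev.
2. Guard goes back to cell block A alone.
3. Guard goes to cell block B with Bram.
4. Guard goes back to cell block A alone.
5. Guard goes to cell block B with Mina.
6. Guard goes back to cell block A with Lev.
7. Guard goes to cell block B with Rhea.
8. Guard goes back to cell block A alone.
9. Guard goes to cell block B with Hana.
10. Guard goes back to cell block A alone.
11. Guard goes to cell block B with Dara.
12. Guard goes back to cell block A alone.
13. Guard goes to cell block B with Lev.

Yes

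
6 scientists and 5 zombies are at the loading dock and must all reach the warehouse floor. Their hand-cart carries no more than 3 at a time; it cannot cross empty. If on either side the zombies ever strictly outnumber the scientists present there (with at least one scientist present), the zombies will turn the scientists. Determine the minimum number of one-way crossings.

Counting alone: each trip to the warehouse floor takes at most 3 across and each return brings at least 1 back, so after t trips out (and t−1 returns) at most 3t − (t−1) of the 11 are across; that first reaches 11 at t = 5, so at least 9 crossings are needed.
The plan below uses exactly 9 crossings, so it is optimal:
1. 3 zombies → the warehouse floor.  (the loading dock: 6S 2Z; the warehouse floor: 0S 3Z)
2. 1 zombie ← the loading dock.  (the loading dock: 6S 3Z; the warehouse floor: 0S 2Z)
3. 3 scientists → the warehouse floor.  (the loading dock: 3S 3Z; the warehouse floor: 3S 2Z)
4. 1 scientist ← the loading dock.  (the loading dock: 4S 3Z; the warehouse floor: 2S 2Z)
5. 2 scientists and 1 zombie → the warehouse floor.  (the loading dock: 2S 2Z; the warehouse floor: 4S 3Z)
6. 1 scientist ← the loading dock.  (the loading dock: 3S 2Z; the warehouse floor: 3S 3Z)
7. 2 scientists and 1 zombie → the warehouse floor.  (the loading dock: 1S 1Z; the warehouse floor: 5S 4Z)
8. 1 scientist ← the loading dock.  (the loading dock: 2S 1Z; the warehouse floor: 4S 4Z)
9. 2 scientists and 1 zombie → the warehouse floor.  (the loading dock: 0S 0Z; the warehouse floor: 6S 5Z)

9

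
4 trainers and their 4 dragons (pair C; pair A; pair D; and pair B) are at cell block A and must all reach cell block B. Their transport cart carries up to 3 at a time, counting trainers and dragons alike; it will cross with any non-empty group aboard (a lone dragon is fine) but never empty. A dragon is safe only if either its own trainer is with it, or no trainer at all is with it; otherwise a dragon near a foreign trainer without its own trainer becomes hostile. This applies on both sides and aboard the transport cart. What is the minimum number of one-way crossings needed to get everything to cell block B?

Counting alone: each trip to cell block B takes at most 3 across and each return brings at least 1 back, so after t trips out (and t−1 returns) at most 3t − (t−1) of the 8 are across; that first reaches 8 at t = 4, so at least 7 crossings are needed.
The safety rule pushes this higher. Following every safe sequence of crossings, the most of the 8 that can be at cell block B as the transport cart arrives there on crossing 7 is 7 — never all 8.
So no plan with fewer than 9 crossings exists, and this one achieves 9:
1. dragon C and trainer C cross → cell block B.
2. trainer C crosses ← cell block A.
3. dragon A, trainer A, and trainer C cross → cell block B.
4. dragon C and trainer C cross ← cell block A.
5. trainer B, trainer C, and trainer D cross → cell block B.
6. dragon A crosses ← cell block A.
7. dragon A and dragon C cross → cell block B.
8. dragon C crosses ← cell block A.
9. dragon B, dragon C, and dragon D cross → cell block B.

9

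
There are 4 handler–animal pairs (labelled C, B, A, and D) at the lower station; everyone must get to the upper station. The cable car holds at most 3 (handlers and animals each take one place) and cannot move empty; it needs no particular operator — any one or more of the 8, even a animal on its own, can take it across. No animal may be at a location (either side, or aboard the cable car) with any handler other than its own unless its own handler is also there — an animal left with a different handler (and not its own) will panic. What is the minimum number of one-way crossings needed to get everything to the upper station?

9

Counting alone: each trip to the upper station takes at most 3 across and each return brings at least 1 back, so after t trips out (and t−1 returns) at most 3t − (t−1) of the 8 are across; that first reaches 8 at t = 4, so at least 7 crossings are needed.
The safety rule pushes this higher. Following every safe sequence of crossings, the most of the 8 that can be at the upper station as the cable car arrives there on crossing 7 is 7 — never all 8.
So no plan with fewer than 9 crossings exists, and this one achieves 9:
1. animal C and handler C cross → the upper station.
2. handler C crosses ← the lower station.
3. animal B, handler B, and handler C cross → the upper station.
4. animal C and handler C cross ← the lower station.
5. handler A, handler C, and handler D cross → the upper station.
6. animal B crosses ← the lower station.
7. animal B and animal C cross → the upper station.
8. animal C crosses ← the lower station.
9. animal A, animal C, and animal D cross → the upper station.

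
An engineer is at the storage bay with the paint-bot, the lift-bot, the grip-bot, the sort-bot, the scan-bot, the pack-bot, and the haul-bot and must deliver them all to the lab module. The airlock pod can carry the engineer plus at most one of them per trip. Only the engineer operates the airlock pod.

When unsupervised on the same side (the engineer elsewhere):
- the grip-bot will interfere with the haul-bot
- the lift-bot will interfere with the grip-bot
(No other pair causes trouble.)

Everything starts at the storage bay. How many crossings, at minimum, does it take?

Counting alone: the engineer can take at most 1 across per trip to the lab module, so moving all 7 needs at least 7 loaded trips out, with a return between consecutive ones — at least 13 crossings.
The safety rule pushes this higher. Following every safe sequence of crossings, the most of the 7 that can be at the lab module as the airlock pod arrives there on crossing 13 is 6 — never all 7.
So no plan with fewer than 15 crossings exists, and this one achieves 15:
1. Engineer goes to the lab module with the grip-bot.  [the storage bay: the haul-bot, the lift-bot, the pack-bot, the paint-bot, the scan-bot, the sort-bot | the lab module: the grip-bot]
2. Engineer goes back to the storage bay alone.  [the storage bay: the haul-bot, the lift-bot, the pack-bot, the paint-bot, the scan-bot, the sort-bot | the lab module: the grip-bot]
3. Engineer goes to the lab module with the paint-bot.  [the storage bay: the haul-bot, the lift-bot, the pack-bot, the scan-bot, the sort-bot | the lab module: the grip-bot, the paint-bot]
4. Engineer goes back to the storage bay alone.  [the storage bay: the haul-bot, the lift-bot, the pack-bot, the scan-bot, the sort-bot | the lab module: the grip-bot, the paint-bot]
5. Engineer goes to the lab module with the lift-bot.  [the storage bay: the haul-bot, the pack-bot, the scan-bot, the sort-bot | the lab module: the grip-bot, the lift-bot, the paint-bot]
6. Engineer goes back to the storage bay with the grip-bot.  [the storage bay: the grip-bot, the haul-bot, the pack-bot, the scan-bot, the sort-bot | the lab module: the lift-bot, the paint-bot]
7. Engineer goes to the lab module with the haul-bot.  [the storage bay: the grip-bot, the pack-bot, the scan-bot, the sort-bot | the lab module: the haul-bot, the lift-bot, the paint-bot]
8. Engineer goes back to the storage bay alone.  [the storage bay: the grip-bot, the pack-bot, the scan-bot, the sort-bot | the lab module: the haul-bot, the lift-bot, the paint-bot]
9. Engineer goes to the lab module with the sort-bot.  [the storage bay: the grip-bot, the pack-bot, the scan-bot | the lab module: the haul-bot, the lift-bot, the paint-bot, the sort-bot]
10. Engineer goes back to the storage bay alone.  [the storage bay: the grip-bot, the pack-bot, the scan-bot | the lab module: the haul-bot, the lift-bot, the paint-bot, the sort-bot]
11. Engineer goes to the lab module with the scan-bot.  [the storage bay: the grip-bot, the pack-bot | the lab module: the haul-bot, the lift-bot, the paint-bot, the scan-bot, the sort-bot]
12. Engineer goes back to the storage bay alone.  [the storage bay: the grip-bot, the pack-bot | the lab module: the haul-bot, the lift-bot, the paint-bot, the scan-bot, the sort-bot]
13. Engineer goes to the lab module with the pack-bot.  [the storage bay: the grip-bot | the lab module: the haul-bot, the lift-bot, the pack-bot, the paint-bot, the scan-bot, the sort-bot]
14. Engineer goes back to the storage bay alone.  [the storage bay: the grip-bot | the lab module: the haul-bot, the lift-bot, the pack-bot, the paint-bot, the scan-bot, the sort-bot]
15. Engineer goes to the lab module with the grip-bot.  [the storage bay: — | the lab module: the grip-bot, the haul-bot, the lift-bot, the pack-bot, the paint-bot, the scan-bot, the sort-bot]

15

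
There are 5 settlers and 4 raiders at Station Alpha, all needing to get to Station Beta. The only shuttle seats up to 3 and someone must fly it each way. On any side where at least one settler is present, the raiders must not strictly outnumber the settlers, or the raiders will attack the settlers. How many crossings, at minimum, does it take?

7

Counting alone: each trip to Station Beta takes at most 3 across and each return brings at least 1 back, so after t trips out (and t−1 returns) at most 3t − (t−1) of the 9 are across; that first reaches 9 at t = 4, so at least 7 crossings are needed.
The plan below uses exactly 7 crossings, so it is optimal:
1. 3 raiders → Station Beta.  (Station Alpha: 5S 1R; Station Beta: 0S 3R)
2. 1 raider ← Station Alpha.  (Station Alpha: 5S 2R; Station Beta: 0S 2R)
3. 3 settlers → Station Beta.  (Station Alpha: 2S 2R; Station Beta: 3S 2R)
4. 1 settler ← Station Alpha.  (Station Alpha: 3S 2R; Station Beta: 2S 2R)
5. 2 settlers and 1 raider → Station Beta.  (Station Alpha: 1S 1R; Station Beta: 4S 3R)
6. 1 settler ← Station Alpha.  (Station Alpha: 2S 1R; Station Beta: 3S 3R)
7. 2 settlers and 1 raider → Station Beta.  (Station Alpha: 0S 0R; Station Beta: 5S 4R)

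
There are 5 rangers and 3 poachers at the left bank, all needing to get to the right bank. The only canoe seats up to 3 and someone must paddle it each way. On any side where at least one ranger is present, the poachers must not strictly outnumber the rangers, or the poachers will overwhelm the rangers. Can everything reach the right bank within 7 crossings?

Yes

Yes — this plan uses 7 crossings (≤ 7):
1. 2 poachers → the right bank.  (the left bank: 5R 1P; the right bank: 0R 2P)
2. 1 poacher ← the left bank.  (the left bank: 5R 2P; the right bank: 0R 1P)
3. 2 rangers and 1 poacher → the right bank.  (the left bank: 3R 1P; the right bank: 2R 2P)
4. 1 poacher ← the left bank.  (the left bank: 3R 2P; the right bank: 2R 1P)
5. 1 ranger and 2 poachers → the right bank.  (the left bank: 2R 0P; the right bank: 3R 3P)
6. 1 poacher ← the left bank.  (the left bank: 2R 1P; the right bank: 3R 2P)
7. 2 rangers and 1 poacher → the right bank.  (the left bank: 0R 0P; the right bank: 5R 3P)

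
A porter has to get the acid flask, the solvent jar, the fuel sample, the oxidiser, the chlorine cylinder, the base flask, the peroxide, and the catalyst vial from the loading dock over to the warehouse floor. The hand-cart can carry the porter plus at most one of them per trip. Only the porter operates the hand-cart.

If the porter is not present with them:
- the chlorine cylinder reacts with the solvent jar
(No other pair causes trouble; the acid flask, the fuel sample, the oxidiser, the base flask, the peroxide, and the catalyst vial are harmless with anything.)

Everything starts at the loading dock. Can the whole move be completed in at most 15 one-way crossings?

Yes

Yes — this plan uses 15 crossings (≤ 15):
1. Porter goes to the warehouse floor with the solvent jar.
2. Porter goes back to the loading dock alone.
3. Porter goes to the warehouse floor with the acid flask.
4. Porter goes back to the loading dock alone.
5. Porter goes to the warehouse floor with the fuel sample.
6. Porter goes back to the loading dock alone.
7. Porter goes to the warehouse floor with the oxidiser.
8. Porter goes back to the loading dock alone.
9. Porter goes to the warehouse floor with the base flask.
10. Porter goes back to the loading dock alone.
11. Porter goes to the warehouse floor with the peroxide.
12. Porter goes back to the loading dock alone.
13. Porter goes to the warehouse floor with the catalyst vial.
14. Porter goes back to the loading dock alone.
15. Porter goes to the warehouse floor with the chlorine cylinder.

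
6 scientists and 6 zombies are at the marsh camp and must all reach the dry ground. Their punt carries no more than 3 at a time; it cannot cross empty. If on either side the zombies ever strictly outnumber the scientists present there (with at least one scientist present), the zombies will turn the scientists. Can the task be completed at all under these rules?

No

Following every safe sequence of crossings from the start, the most of the 12 that can be at the dry ground as the punt arrives there on crossings 1, 3, 5 is 3, 5, 6 respectively; the best ever achieved is 6 of 12.
From crossing 7 on, no configuration arises that was not already reachable earlier: only 17 distinct safe configurations (who is on which side, and where the punt is) can ever be reached, none of them has everyone across, and every continuation just revisits them. They are: 0 scientists + 0 zombies across (punt back at the start); 0 scientists + 1 zombie across (punt there); 0 scientists + 1 zombie across (punt back at the start); 0 scientists + 2 zombies across (punt there); 0 scientists + 2 zombies across (punt back at the start); 0 scientists + 3 zombies across (punt there); 0 scientists + 3 zombies across (punt back at the start); 0 scientists + 4 zombies across (punt there); 0 scientists + 4 zombies across (punt back at the start); 0 scientists + 5 zombies across (punt there); 0 scientists + 5 zombies across (punt back at the start); 0 scientists + 6 zombies across (punt there); 1 scientist + 1 zombie across (punt there); 1 scientist + 1 zombie across (punt back at the start); 2 scientists + 2 zombies across (punt there); 2 scientists + 2 zombies across (punt back at the start); 3 scientists + 3 zombies across (punt there). So no valid plan exists.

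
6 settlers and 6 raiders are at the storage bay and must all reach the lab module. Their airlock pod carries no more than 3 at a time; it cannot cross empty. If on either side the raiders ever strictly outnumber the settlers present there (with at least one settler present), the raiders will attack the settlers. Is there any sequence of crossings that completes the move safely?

No

Following every safe sequence of crossings from the start, the most of the 12 that can be at the lab module as the airlock pod arrives there on crossings 1, 3, 5 is 3, 5, 6 respectively; the best ever achieved is 6 of 12.
From crossing 7 on, no configuration arises that was not already reachable earlier: only 17 distinct safe configurations (who is on which side, and where the airlock pod is) can ever be reached, none of them has everyone across, and every continuation just revisits them. They are: 0 settlers + 0 raiders across (airlock pod back at the start); 0 settlers + 1 raider across (airlock pod there); 0 settlers + 1 raider across (airlock pod back at the start); 0 settlers + 2 raiders across (airlock pod there); 0 settlers + 2 raiders across (airlock pod back at the start); 0 settlers + 3 raiders across (airlock pod there); 0 settlers + 3 raiders across (airlock pod back at the start); 0 settlers + 4 raiders across (airlock pod there); 0 settlers + 4 raiders across (airlock pod back at the start); 0 settlers + 5 raiders across (airlock pod there); 0 settlers + 5 raiders across (airlock pod back at the start); 0 settlers + 6 raiders across (airlock pod there); 1 settler + 1 raider across (airlock pod there); 1 settler + 1 raider across (airlock pod back at the start); 2 settlers + 2 raiders across (airlock pod there); 2 settlers + 2 raiders across (airlock pod back at the start); 3 settlers + 3 raiders across (airlock pod there). So no valid plan exists.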